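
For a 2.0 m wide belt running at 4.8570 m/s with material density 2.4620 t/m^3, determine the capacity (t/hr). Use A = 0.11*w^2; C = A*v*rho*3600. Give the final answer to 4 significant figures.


A = 0.11 * 2.0^2 = 0.44 m^2
C = 0.44 * 4.8570 * 2.4620 * 3600
C = 18940 t/hr


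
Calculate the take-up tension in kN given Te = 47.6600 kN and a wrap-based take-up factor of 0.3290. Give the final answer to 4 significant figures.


T_tu = 47.6600 * 0.3290
T_tu = 15.68 kN


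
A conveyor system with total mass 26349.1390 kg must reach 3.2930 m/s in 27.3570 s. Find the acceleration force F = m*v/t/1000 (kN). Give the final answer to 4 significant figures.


F = 26349.1390 * 3.2930 / 27.3570 / 1000
F = 3.172 kN


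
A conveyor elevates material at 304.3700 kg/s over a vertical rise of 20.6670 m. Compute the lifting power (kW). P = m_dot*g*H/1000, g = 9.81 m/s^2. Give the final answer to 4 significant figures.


P = 304.3700 * 9.81 * 20.6670 / 1000
P = 61.71 kW


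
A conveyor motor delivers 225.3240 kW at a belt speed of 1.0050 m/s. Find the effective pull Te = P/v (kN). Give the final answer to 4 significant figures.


Te = P / v = 225.3240 / 1.0050
Te = 224.2 kN


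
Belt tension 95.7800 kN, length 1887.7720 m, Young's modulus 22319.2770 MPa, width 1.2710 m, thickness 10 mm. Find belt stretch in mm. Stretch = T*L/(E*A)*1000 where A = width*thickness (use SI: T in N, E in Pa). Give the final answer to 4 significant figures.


A = 1.2710 * 0.01 = 0.01271 m^2
Stretch = 95.7800*1000 * 1887.7720 / (22319.2770e6 * 0.01271) * 1000
Stretch = 637.4 mm


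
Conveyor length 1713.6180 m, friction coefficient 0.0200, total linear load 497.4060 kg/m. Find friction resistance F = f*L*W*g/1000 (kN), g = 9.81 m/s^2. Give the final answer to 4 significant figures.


F = 0.0200 * 1713.6180 * 497.4060 * 9.81 / 1000
F = 167.2 kN


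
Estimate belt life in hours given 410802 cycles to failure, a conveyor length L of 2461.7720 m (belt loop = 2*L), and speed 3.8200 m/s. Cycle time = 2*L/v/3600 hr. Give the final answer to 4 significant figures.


cycle_time = 2 * 2461.7720 / 3.8200 / 3600 = 0.358024 hr
life = 410802 * 0.358024 = 147100 hours


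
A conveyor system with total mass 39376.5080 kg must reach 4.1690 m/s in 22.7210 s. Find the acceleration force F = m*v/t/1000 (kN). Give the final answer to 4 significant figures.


F = 39376.5080 * 4.1690 / 22.7210 / 1000
F = 7.225 kN


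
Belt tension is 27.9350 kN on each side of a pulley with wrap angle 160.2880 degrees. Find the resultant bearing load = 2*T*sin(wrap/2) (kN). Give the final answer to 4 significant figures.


F = 2 * 27.9350 * sin(160.2880/2 deg)
F = 55.05 kN


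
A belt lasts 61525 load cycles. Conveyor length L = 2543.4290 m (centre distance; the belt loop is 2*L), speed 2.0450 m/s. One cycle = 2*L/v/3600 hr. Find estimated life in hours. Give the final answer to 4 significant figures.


cycle_time = 2 * 2543.4290 / 2.0450 / 3600 = 0.690961 hr
life = 61525 * 0.690961 = 42510 hours


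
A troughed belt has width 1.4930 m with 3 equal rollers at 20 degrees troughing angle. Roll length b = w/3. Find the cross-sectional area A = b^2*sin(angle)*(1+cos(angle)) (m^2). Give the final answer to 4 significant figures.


b = 1.4930/3 = 0.497667 m
A = 0.497667^2 * sin(20 deg) * (1 + cos(20 deg))
A = 0.1643 m^2


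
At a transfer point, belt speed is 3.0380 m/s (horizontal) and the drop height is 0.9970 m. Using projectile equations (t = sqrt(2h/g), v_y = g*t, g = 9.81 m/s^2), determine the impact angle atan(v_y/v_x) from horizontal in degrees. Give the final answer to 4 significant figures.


t = sqrt(2*0.9970/9.81) = 0.450846 s
v_y = 9.81 * 0.450846 = 4.4228 m/s
angle = atan(4.4228 / 3.0380) = 55.52 deg


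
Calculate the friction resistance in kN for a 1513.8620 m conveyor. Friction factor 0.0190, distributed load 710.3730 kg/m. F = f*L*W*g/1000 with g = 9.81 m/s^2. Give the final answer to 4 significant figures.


F = 0.0190 * 1513.8620 * 710.3730 * 9.81 / 1000
F = 200.4 kN


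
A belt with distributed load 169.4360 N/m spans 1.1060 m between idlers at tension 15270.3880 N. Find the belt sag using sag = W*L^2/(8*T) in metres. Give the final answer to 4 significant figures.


sag = 169.4360 * 1.1060^2 / (8 * 15270.3880)
sag = 0.001697 m


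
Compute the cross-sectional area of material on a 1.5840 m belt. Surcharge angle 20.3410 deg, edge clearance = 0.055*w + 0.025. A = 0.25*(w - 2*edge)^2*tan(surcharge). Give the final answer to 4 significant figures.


edge = 0.055*1.5840 + 0.025 = 0.11212 m
ew = 1.5840 - 2*0.11212 = 1.35976 m
A = 0.25 * 1.35976^2 * tan(20.3410 deg)
A = 0.1714 m^2


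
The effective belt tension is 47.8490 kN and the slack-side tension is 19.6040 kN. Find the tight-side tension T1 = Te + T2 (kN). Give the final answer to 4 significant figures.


T1 = Te + T2 = 47.8490 + 19.6040
T1 = 67.45 kN


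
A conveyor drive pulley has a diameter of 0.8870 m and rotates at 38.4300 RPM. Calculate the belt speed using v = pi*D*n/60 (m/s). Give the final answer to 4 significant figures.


v = pi * 0.8870 * 38.4300 / 60
v = 1.785 m/s


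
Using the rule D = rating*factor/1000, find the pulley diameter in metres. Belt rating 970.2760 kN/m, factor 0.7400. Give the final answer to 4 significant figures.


D = 970.2760 * 0.7400 / 1000
D = 0.7180 m


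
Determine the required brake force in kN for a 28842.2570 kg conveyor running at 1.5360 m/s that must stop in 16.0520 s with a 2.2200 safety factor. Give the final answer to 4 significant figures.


F = 28842.2570 * 1.5360 / 16.0520 * 2.2200 / 1000
F = 6.127 kN


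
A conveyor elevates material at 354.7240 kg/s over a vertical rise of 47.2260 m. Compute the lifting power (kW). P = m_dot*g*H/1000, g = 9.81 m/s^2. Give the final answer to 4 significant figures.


P = 354.7240 * 9.81 * 47.2260 / 1000
P = 164.3 kW


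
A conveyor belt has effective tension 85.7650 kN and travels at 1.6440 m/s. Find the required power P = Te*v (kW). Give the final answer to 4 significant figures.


P = Te * v = 85.7650 * 1.6440
P = 141.0 kW


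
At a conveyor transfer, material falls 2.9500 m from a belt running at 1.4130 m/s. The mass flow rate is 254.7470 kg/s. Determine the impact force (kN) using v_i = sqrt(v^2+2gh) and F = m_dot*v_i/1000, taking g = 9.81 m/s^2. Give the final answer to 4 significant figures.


v_i = sqrt(1.4130^2 + 2*9.81*2.9500) = 7.73793 m/s
F = 254.7470 * 7.73793 / 1000
F = 1.971 kN


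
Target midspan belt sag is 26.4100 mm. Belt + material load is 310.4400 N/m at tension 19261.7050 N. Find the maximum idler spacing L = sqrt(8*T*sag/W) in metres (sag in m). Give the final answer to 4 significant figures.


sag = 26.4100/1000 = 0.026410 m
L = sqrt(8 * 19261.7050 * 0.026410 / 310.4400)
L = 3.621 m


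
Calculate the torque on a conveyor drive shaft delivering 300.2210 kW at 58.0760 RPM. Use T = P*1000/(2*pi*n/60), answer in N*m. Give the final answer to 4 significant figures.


omega = 2*pi*58.0760/60 = 6.0817 rad/s
T = 300.2210*1000 / 6.0817
T = 49360 N*m


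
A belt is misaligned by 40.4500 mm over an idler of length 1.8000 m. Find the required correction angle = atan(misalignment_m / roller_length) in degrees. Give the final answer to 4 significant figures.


misalign_m = 40.4500 / 1000 = 0.040450 m
angle = atan(0.040450 / 1.8000)
angle = 1.287 deg


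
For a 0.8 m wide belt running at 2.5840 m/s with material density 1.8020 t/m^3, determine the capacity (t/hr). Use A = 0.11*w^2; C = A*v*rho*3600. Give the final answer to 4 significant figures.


A = 0.11 * 0.8^2 = 0.0704 m^2
C = 0.0704 * 2.5840 * 1.8020 * 3600
C = 1180 t/hr


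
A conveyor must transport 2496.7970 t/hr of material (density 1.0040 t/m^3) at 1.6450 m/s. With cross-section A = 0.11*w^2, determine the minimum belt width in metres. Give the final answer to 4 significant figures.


A_req = 2496.7970 / (1.6450 * 1.0040 * 3600) = 0.419934 m^2
w = sqrt(0.419934 / 0.11)
w = 1.954 m


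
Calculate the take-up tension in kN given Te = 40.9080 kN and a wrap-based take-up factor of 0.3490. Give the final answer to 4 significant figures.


T_tu = 40.9080 * 0.3490
T_tu = 14.28 kN


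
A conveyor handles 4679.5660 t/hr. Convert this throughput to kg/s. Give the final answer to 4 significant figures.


m_dot = 4679.5660 * 1000 / 3600
m_dot = 1300 kg/s


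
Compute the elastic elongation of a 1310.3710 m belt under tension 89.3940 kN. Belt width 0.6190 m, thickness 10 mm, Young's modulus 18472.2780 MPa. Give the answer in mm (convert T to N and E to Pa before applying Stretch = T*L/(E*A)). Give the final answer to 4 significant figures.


A = 0.6190 * 0.01 = 0.00619 m^2
Stretch = 89.3940*1000 * 1310.3710 / (18472.2780e6 * 0.00619) * 1000
Stretch = 1024 mm


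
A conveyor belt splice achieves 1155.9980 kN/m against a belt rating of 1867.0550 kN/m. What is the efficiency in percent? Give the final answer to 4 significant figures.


Eff = 1155.9980 / 1867.0550 * 100
Eff = 61.92 %


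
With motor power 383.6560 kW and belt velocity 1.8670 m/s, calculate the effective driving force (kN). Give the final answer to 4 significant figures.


Te = P / v = 383.6560 / 1.8670
Te = 205.5 kN


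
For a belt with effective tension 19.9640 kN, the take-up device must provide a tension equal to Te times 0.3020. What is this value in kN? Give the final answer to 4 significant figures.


T_tu = 19.9640 * 0.3020
T_tu = 6.029 kN


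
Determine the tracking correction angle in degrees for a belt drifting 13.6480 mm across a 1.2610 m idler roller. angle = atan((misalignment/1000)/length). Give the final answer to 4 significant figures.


misalign_m = 13.6480 / 1000 = 0.013648 m
angle = atan(0.013648 / 1.2610)
angle = 0.6201 deg


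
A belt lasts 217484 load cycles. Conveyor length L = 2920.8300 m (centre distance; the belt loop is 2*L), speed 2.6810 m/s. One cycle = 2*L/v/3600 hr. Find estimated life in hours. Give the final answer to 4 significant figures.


cycle_time = 2 * 2920.8300 / 2.6810 / 3600 = 0.605253 hr
life = 217484 * 0.605253 = 131600 hours


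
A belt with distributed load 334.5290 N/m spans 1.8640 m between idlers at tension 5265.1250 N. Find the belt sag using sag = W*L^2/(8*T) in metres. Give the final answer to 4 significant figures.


sag = 334.5290 * 1.8640^2 / (8 * 5265.1250)
sag = 0.02759 m


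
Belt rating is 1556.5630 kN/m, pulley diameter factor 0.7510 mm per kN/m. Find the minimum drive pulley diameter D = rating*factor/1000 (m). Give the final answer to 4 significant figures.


D = 1556.5630 * 0.7510 / 1000
D = 1.169 m


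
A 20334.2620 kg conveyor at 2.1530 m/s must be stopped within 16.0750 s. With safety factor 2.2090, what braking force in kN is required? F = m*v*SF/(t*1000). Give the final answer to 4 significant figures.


F = 20334.2620 * 2.1530 / 16.0750 * 2.2090 / 1000
F = 6.016 kN


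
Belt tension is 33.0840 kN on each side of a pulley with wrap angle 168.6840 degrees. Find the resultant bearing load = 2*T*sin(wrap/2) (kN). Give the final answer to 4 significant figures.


F = 2 * 33.0840 * sin(168.6840/2 deg)
F = 65.85 kN


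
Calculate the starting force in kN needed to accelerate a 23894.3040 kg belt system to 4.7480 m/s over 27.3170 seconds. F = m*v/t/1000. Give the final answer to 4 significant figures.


F = 23894.3040 * 4.7480 / 27.3170 / 1000
F = 4.153 kN


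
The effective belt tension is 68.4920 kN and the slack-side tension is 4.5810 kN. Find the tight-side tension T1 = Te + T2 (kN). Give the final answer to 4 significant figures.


T1 = Te + T2 = 68.4920 + 4.5810
T1 = 73.07 kN


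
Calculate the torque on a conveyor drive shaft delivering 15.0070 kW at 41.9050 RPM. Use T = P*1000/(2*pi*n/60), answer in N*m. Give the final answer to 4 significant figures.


omega = 2*pi*41.9050/60 = 4.38828 rad/s
T = 15.0070*1000 / 4.38828
T = 3420 N*m


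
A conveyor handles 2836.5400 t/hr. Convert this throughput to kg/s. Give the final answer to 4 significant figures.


m_dot = 2836.5400 * 1000 / 3600
m_dot = 787.9 kg/s


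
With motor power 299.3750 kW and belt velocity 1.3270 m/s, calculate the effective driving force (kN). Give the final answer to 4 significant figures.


Te = P / v = 299.3750 / 1.3270
Te = 225.6 kN


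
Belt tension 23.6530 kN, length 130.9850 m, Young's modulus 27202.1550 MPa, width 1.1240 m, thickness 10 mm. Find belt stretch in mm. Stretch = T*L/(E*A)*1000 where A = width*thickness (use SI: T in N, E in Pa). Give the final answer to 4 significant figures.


A = 1.1240 * 0.01 = 0.01124 m^2
Stretch = 23.6530*1000 * 130.9850 / (27202.1550e6 * 0.01124) * 1000
Stretch = 10.13 mm


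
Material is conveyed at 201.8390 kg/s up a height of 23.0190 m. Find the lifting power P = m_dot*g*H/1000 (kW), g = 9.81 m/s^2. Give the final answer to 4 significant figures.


P = 201.8390 * 9.81 * 23.0190 / 1000
P = 45.58 kW


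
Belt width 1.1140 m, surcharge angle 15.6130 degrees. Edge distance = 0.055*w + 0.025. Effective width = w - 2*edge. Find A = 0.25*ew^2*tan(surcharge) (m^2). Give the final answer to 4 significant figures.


edge = 0.055*1.1140 + 0.025 = 0.08627 m
ew = 1.1140 - 2*0.08627 = 0.94146 m
A = 0.25 * 0.94146^2 * tan(15.6130 deg)
A = 0.06192 m^2


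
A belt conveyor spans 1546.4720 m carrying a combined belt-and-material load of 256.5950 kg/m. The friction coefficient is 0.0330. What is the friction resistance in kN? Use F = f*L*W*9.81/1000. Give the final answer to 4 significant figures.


F = 0.0330 * 1546.4720 * 256.5950 * 9.81 / 1000
F = 128.5 kN


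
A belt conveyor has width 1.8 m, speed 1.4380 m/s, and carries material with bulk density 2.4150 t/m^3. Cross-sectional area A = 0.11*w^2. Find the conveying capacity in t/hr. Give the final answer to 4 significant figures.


A = 0.11 * 1.8^2 = 0.3564 m^2
C = 0.3564 * 1.4380 * 2.4150 * 3600
C = 4456 t/hr


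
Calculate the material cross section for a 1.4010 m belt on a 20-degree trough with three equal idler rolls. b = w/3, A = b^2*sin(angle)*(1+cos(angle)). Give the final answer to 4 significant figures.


b = 1.4010/3 = 0.467 m
A = 0.467^2 * sin(20 deg) * (1 + cos(20 deg))
A = 0.1447 m^2


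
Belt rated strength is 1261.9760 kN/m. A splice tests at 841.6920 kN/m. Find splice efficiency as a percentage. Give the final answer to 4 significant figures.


Eff = 841.6920 / 1261.9760 * 100
Eff = 66.70 %


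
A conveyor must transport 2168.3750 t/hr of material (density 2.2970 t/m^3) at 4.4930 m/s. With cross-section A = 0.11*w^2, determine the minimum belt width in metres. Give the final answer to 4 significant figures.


A_req = 2168.3750 / (4.4930 * 2.2970 * 3600) = 0.0583626 m^2
w = sqrt(0.0583626 / 0.11)
w = 0.7284 m


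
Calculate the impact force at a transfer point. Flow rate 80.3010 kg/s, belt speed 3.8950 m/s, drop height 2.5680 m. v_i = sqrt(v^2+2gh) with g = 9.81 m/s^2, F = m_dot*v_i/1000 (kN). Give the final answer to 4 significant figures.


v_i = sqrt(3.8950^2 + 2*9.81*2.5680) = 8.09662 m/s
F = 80.3010 * 8.09662 / 1000
F = 0.6502 kN


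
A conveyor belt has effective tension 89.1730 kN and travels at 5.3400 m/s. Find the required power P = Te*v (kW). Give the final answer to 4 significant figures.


P = Te * v = 89.1730 * 5.3400
P = 476.2 kW


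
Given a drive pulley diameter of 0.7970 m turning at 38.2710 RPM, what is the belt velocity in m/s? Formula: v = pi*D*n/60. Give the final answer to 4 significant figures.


v = pi * 0.7970 * 38.2710 / 60
v = 1.597 m/s


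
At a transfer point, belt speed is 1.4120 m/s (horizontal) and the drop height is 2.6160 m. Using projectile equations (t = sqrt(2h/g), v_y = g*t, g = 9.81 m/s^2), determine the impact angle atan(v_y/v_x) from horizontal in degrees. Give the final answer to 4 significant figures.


t = sqrt(2*2.6160/9.81) = 0.730297 s
v_y = 9.81 * 0.730297 = 7.16421 m/s
angle = atan(7.16421 / 1.4120) = 78.85 deg


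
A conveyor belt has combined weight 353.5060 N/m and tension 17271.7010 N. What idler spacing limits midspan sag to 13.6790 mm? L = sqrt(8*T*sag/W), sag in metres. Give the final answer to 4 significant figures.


sag = 13.6790/1000 = 0.013679 m
L = sqrt(8 * 17271.7010 * 0.013679 / 353.5060)
L = 2.312 m


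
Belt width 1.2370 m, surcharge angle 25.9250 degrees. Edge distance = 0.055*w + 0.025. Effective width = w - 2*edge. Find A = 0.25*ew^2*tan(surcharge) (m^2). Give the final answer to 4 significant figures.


edge = 0.055*1.2370 + 0.025 = 0.093035 m
ew = 1.2370 - 2*0.093035 = 1.05093 m
A = 0.25 * 1.05093^2 * tan(25.9250 deg)
A = 0.1342 m^2


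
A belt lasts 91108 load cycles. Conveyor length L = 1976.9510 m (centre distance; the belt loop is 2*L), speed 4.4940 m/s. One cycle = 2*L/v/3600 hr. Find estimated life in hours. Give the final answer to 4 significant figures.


cycle_time = 2 * 1976.9510 / 4.4940 / 3600 = 0.244394 hr
life = 91108 * 0.244394 = 22270 hours


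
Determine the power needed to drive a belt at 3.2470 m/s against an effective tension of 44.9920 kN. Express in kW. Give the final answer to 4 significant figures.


P = Te * v = 44.9920 * 3.2470
P = 146.1 kW


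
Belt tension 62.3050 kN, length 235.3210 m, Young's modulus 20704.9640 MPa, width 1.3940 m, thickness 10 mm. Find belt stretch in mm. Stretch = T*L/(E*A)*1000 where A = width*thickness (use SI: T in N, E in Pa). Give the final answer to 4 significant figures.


A = 1.3940 * 0.01 = 0.01394 m^2
Stretch = 62.3050*1000 * 235.3210 / (20704.9640e6 * 0.01394) * 1000
Stretch = 50.80 mm


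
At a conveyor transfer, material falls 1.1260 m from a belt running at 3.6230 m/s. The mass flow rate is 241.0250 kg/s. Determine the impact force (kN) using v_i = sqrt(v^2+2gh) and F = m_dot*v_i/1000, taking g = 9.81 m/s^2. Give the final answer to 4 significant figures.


v_i = sqrt(3.6230^2 + 2*9.81*1.1260) = 5.9345 m/s
F = 241.0250 * 5.9345 / 1000
F = 1.430 kN


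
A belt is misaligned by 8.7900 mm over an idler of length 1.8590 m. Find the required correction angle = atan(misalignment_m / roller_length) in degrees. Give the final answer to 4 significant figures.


misalign_m = 8.7900 / 1000 = 0.008790 m
angle = atan(0.008790 / 1.8590)
angle = 0.2709 deg


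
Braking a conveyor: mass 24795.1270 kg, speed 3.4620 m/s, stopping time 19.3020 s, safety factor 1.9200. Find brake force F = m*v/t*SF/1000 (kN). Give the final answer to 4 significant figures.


F = 24795.1270 * 3.4620 / 19.3020 * 1.9200 / 1000
F = 8.539 kN


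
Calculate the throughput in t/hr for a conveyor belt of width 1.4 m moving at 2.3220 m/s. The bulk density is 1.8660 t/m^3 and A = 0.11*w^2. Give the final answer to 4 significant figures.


A = 0.11 * 1.4^2 = 0.2156 m^2
C = 0.2156 * 2.3220 * 1.8660 * 3600
C = 3363 t/hr


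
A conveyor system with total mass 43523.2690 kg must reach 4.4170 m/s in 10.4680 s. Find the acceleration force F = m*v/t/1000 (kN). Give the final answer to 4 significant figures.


F = 43523.2690 * 4.4170 / 10.4680 / 1000
F = 18.36 kN


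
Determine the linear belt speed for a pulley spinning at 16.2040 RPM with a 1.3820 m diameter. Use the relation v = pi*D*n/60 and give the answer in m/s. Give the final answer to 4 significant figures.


v = pi * 1.3820 * 16.2040 / 60
v = 1.173 m/s


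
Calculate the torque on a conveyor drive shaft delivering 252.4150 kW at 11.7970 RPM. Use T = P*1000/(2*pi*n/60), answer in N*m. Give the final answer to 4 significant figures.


omega = 2*pi*11.7970/60 = 1.23538 rad/s
T = 252.4150*1000 / 1.23538
T = 204300 N*m


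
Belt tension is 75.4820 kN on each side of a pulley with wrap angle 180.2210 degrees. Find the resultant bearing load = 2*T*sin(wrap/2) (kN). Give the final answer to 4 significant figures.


F = 2 * 75.4820 * sin(180.2210/2 deg)
F = 151.0 kN


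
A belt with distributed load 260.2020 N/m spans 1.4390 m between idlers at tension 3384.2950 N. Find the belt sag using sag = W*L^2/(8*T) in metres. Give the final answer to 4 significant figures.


sag = 260.2020 * 1.4390^2 / (8 * 3384.2950)
sag = 0.01990 m


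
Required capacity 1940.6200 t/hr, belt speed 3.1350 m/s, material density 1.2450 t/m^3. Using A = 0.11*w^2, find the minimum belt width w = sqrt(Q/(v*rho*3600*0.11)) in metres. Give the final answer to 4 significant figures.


A_req = 1940.6200 / (3.1350 * 1.2450 * 3600) = 0.138112 m^2
w = sqrt(0.138112 / 0.11)
w = 1.121 m


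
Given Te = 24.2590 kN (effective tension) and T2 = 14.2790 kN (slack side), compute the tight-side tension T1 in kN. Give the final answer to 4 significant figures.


T1 = Te + T2 = 24.2590 + 14.2790
T1 = 38.54 kN


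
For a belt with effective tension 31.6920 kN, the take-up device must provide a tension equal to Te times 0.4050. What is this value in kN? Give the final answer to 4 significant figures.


T_tu = 31.6920 * 0.4050
T_tu = 12.84 kN


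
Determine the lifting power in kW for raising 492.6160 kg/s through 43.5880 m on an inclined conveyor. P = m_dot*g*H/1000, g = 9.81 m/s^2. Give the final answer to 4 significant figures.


P = 492.6160 * 9.81 * 43.5880 / 1000
P = 210.6 kW


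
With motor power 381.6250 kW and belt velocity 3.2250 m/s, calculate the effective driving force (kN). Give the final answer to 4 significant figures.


Te = P / v = 381.6250 / 3.2250
Te = 118.3 kN


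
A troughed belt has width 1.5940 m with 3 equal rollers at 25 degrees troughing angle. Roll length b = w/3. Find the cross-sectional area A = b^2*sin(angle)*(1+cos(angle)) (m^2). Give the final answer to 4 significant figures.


b = 1.5940/3 = 0.531333 m
A = 0.531333^2 * sin(25 deg) * (1 + cos(25 deg))
A = 0.2274 m^2


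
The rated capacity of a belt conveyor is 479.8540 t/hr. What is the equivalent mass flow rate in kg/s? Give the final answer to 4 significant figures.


m_dot = 479.8540 * 1000 / 3600
m_dot = 133.3 kg/s


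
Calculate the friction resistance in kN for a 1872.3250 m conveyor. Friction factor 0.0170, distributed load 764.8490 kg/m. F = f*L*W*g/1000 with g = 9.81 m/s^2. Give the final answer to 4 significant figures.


F = 0.0170 * 1872.3250 * 764.8490 * 9.81 / 1000
F = 238.8 kN


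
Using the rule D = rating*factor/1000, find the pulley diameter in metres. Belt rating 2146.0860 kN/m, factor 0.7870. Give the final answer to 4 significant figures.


D = 2146.0860 * 0.7870 / 1000
D = 1.689 m


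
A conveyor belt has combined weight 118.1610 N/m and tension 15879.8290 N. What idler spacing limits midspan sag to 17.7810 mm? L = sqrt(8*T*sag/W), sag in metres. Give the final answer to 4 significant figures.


sag = 17.7810/1000 = 0.017781 m
L = sqrt(8 * 15879.8290 * 0.017781 / 118.1610)
L = 4.372 m


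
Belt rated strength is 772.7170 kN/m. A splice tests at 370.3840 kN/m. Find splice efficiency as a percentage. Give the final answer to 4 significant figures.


Eff = 370.3840 / 772.7170 * 100
Eff = 47.93 %


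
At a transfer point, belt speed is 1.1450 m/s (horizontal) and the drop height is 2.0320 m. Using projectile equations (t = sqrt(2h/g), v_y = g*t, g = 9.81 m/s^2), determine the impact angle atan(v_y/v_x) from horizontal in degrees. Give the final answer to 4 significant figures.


t = sqrt(2*2.0320/9.81) = 0.643639 s
v_y = 9.81 * 0.643639 = 6.3141 m/s
angle = atan(6.3141 / 1.1450) = 79.72 deg


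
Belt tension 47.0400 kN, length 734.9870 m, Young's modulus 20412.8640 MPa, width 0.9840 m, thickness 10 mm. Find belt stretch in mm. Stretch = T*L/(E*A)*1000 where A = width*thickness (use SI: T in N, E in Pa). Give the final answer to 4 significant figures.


A = 0.9840 * 0.01 = 0.00984 m^2
Stretch = 47.0400*1000 * 734.9870 / (20412.8640e6 * 0.00984) * 1000
Stretch = 172.1 mm


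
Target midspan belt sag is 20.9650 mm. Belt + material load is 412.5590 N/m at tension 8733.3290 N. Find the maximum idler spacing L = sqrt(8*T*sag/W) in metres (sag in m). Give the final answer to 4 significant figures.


sag = 20.9650/1000 = 0.020965 m
L = sqrt(8 * 8733.3290 * 0.020965 / 412.5590)
L = 1.884 m


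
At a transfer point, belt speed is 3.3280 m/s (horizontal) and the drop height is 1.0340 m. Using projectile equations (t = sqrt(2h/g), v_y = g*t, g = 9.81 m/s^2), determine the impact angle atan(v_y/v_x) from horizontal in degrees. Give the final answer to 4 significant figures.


t = sqrt(2*1.0340/9.81) = 0.459135 s
v_y = 9.81 * 0.459135 = 4.50411 m/s
angle = atan(4.50411 / 3.3280) = 53.54 deg


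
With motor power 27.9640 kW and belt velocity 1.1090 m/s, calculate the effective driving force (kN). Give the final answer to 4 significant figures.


Te = P / v = 27.9640 / 1.1090
Te = 25.22 kN


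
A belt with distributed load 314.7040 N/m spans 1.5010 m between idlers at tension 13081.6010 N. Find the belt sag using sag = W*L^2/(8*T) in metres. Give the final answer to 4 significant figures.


sag = 314.7040 * 1.5010^2 / (8 * 13081.6010)
sag = 0.006775 m


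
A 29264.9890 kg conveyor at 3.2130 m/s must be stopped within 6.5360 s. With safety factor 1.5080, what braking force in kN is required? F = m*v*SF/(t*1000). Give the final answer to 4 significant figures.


F = 29264.9890 * 3.2130 / 6.5360 * 1.5080 / 1000
F = 21.69 kN


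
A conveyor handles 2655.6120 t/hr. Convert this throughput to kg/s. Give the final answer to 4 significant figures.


m_dot = 2655.6120 * 1000 / 3600
m_dot = 737.7 kg/s


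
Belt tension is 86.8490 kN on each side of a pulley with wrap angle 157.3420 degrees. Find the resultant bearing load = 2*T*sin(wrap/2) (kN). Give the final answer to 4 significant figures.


F = 2 * 86.8490 * sin(157.3420/2 deg)
F = 170.3 kN


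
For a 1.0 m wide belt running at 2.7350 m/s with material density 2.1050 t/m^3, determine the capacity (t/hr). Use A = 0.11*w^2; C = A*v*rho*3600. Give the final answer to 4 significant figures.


A = 0.11 * 1.0^2 = 0.11 m^2
C = 0.11 * 2.7350 * 2.1050 * 3600
C = 2280 t/hr


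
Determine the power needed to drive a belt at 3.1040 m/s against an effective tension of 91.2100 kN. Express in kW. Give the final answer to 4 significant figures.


P = Te * v = 91.2100 * 3.1040
P = 283.1 kW


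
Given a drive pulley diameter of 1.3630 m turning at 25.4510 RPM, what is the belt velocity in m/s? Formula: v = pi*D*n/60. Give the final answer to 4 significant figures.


v = pi * 1.3630 * 25.4510 / 60
v = 1.816 m/s


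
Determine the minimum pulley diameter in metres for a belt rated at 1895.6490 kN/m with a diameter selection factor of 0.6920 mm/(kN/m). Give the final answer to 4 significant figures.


D = 1895.6490 * 0.6920 / 1000
D = 1.312 m


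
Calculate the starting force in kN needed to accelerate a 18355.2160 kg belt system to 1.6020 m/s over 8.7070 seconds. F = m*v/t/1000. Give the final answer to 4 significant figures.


F = 18355.2160 * 1.6020 / 8.7070 / 1000
F = 3.377 kN


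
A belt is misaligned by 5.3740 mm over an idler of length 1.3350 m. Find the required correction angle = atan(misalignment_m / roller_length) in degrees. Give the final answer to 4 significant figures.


misalign_m = 5.3740 / 1000 = 0.005374 m
angle = atan(0.005374 / 1.3350)
angle = 0.2306 deg


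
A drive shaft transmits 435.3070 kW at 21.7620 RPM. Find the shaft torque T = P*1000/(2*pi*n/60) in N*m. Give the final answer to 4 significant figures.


omega = 2*pi*21.7620/60 = 2.27891 rad/s
T = 435.3070*1000 / 2.27891
T = 191000 N*m


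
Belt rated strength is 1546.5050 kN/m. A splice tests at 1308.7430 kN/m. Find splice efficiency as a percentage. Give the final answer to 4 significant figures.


Eff = 1308.7430 / 1546.5050 * 100
Eff = 84.63 %


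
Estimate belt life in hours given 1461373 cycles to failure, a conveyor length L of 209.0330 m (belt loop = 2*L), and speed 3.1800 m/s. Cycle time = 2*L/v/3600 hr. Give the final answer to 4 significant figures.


cycle_time = 2 * 209.0330 / 3.1800 / 3600 = 0.0365187 hr
life = 1461373 * 0.0365187 = 53370 hours


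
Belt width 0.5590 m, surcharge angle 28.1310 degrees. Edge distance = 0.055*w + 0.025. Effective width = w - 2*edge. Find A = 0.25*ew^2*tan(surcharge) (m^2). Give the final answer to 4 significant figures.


edge = 0.055*0.5590 + 0.025 = 0.055745 m
ew = 0.5590 - 2*0.055745 = 0.44751 m
A = 0.25 * 0.44751^2 * tan(28.1310 deg)
A = 0.02677 m^2


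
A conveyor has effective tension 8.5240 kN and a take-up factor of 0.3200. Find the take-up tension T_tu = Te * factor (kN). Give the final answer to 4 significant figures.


T_tu = 8.5240 * 0.3200
T_tu = 2.728 kN


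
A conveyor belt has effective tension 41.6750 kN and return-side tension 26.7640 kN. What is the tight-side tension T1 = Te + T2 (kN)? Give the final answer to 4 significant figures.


T1 = Te + T2 = 41.6750 + 26.7640
T1 = 68.44 kN


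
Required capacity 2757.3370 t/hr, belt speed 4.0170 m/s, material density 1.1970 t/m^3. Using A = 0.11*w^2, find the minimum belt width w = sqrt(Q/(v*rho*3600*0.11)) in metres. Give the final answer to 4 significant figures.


A_req = 2757.3370 / (4.0170 * 1.1970 * 3600) = 0.159291 m^2
w = sqrt(0.159291 / 0.11)
w = 1.203 m


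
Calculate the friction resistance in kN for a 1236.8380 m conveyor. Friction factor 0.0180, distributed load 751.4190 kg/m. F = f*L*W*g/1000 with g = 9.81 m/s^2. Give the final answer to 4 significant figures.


F = 0.0180 * 1236.8380 * 751.4190 * 9.81 / 1000
F = 164.1 kN


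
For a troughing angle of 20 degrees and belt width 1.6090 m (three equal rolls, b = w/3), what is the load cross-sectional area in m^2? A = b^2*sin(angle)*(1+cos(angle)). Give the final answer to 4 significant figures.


b = 1.6090/3 = 0.536333 m
A = 0.536333^2 * sin(20 deg) * (1 + cos(20 deg))
A = 0.1908 m^2


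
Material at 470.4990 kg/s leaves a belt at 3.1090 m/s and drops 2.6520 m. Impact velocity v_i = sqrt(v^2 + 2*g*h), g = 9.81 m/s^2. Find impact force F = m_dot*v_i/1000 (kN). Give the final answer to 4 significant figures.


v_i = sqrt(3.1090^2 + 2*9.81*2.6520) = 7.85482 m/s
F = 470.4990 * 7.85482 / 1000
F = 3.696 kN


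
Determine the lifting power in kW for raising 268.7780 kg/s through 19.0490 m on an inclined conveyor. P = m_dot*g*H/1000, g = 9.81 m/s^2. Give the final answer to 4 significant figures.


P = 268.7780 * 9.81 * 19.0490 / 1000
P = 50.23 kW


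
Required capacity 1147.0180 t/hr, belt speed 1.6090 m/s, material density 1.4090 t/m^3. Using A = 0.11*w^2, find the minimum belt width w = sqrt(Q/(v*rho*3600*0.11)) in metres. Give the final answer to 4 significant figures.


A_req = 1147.0180 / (1.6090 * 1.4090 * 3600) = 0.14054 m^2
w = sqrt(0.14054 / 0.11)
w = 1.130 m


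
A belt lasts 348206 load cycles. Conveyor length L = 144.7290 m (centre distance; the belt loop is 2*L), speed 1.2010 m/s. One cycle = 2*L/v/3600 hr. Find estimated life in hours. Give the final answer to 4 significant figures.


cycle_time = 2 * 144.7290 / 1.2010 / 3600 = 0.0669484 hr
life = 348206 * 0.0669484 = 23310 hours


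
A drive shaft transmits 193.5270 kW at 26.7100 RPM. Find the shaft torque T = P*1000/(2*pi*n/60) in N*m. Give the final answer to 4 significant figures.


omega = 2*pi*26.7100/60 = 2.79706 rad/s
T = 193.5270*1000 / 2.79706
T = 69190 N*m


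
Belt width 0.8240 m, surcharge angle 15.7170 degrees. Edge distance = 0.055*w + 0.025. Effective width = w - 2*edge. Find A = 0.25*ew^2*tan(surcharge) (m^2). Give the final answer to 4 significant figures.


edge = 0.055*0.8240 + 0.025 = 0.07032 m
ew = 0.8240 - 2*0.07032 = 0.68336 m
A = 0.25 * 0.68336^2 * tan(15.7170 deg)
A = 0.03285 m^2


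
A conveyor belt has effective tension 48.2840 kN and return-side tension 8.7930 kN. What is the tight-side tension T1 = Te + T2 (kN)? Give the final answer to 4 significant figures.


T1 = Te + T2 = 48.2840 + 8.7930
T1 = 57.08 kN


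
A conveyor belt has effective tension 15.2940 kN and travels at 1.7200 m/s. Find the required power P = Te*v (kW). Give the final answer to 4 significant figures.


P = Te * v = 15.2940 * 1.7200
P = 26.31 kW


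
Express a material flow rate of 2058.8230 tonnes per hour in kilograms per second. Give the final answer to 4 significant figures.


m_dot = 2058.8230 * 1000 / 3600
m_dot = 571.9 kg/s


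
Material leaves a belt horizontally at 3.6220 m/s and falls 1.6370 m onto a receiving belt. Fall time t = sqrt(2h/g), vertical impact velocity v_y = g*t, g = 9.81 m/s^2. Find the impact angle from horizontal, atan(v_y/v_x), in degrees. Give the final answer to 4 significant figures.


t = sqrt(2*1.6370/9.81) = 0.577703 s
v_y = 9.81 * 0.577703 = 5.66727 m/s
angle = atan(5.66727 / 3.6220) = 57.42 deg


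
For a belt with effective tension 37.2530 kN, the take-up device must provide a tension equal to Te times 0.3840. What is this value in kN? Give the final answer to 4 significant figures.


T_tu = 37.2530 * 0.3840
T_tu = 14.31 kN


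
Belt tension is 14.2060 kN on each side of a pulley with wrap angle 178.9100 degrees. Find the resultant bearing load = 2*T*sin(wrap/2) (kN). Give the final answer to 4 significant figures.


F = 2 * 14.2060 * sin(178.9100/2 deg)
F = 28.41 kN


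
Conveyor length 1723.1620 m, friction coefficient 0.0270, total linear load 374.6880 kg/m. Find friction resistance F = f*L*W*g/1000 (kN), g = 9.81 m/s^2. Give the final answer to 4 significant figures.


F = 0.0270 * 1723.1620 * 374.6880 * 9.81 / 1000
F = 171.0 kN


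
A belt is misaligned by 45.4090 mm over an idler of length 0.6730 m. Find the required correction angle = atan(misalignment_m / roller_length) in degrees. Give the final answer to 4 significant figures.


misalign_m = 45.4090 / 1000 = 0.045409 m
angle = atan(0.045409 / 0.6730)
angle = 3.860 deg


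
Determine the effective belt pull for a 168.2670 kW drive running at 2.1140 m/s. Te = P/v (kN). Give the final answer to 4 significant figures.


Te = P / v = 168.2670 / 2.1140
Te = 79.60 kN


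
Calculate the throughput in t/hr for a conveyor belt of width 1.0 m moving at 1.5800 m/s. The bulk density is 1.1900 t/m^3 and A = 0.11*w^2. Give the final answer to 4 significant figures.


A = 0.11 * 1.0^2 = 0.11 m^2
C = 0.11 * 1.5800 * 1.1900 * 3600
C = 744.6 t/hr


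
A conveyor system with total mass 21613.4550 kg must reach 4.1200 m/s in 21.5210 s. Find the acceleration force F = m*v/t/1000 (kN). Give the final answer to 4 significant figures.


F = 21613.4550 * 4.1200 / 21.5210 / 1000
F = 4.138 kN


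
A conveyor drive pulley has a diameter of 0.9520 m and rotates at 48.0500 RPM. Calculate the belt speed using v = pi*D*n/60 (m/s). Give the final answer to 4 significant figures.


v = pi * 0.9520 * 48.0500 / 60
v = 2.395 m/s


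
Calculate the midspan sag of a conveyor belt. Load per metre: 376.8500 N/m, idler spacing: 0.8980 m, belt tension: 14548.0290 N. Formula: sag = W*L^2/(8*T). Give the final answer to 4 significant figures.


sag = 376.8500 * 0.8980^2 / (8 * 14548.0290)
sag = 0.002611 m


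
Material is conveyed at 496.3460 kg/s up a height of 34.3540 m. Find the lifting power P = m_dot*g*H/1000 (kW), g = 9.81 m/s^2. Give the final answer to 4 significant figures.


P = 496.3460 * 9.81 * 34.3540 / 1000
P = 167.3 kW


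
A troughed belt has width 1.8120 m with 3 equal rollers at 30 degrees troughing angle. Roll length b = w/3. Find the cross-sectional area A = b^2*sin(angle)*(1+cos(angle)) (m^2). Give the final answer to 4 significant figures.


b = 1.8120/3 = 0.604 m
A = 0.604^2 * sin(30 deg) * (1 + cos(30 deg))
A = 0.3404 m^2


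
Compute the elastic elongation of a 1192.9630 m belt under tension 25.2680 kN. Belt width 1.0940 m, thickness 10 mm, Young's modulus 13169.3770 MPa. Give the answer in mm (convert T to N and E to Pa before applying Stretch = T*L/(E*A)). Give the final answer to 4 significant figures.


A = 1.0940 * 0.01 = 0.01094 m^2
Stretch = 25.2680*1000 * 1192.9630 / (13169.3770e6 * 0.01094) * 1000
Stretch = 209.2 mm


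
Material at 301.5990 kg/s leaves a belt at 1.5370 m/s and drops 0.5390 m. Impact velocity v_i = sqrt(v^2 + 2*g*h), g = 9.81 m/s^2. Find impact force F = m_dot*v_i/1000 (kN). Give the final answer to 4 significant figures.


v_i = sqrt(1.5370^2 + 2*9.81*0.5390) = 3.59688 m/s
F = 301.5990 * 3.59688 / 1000
F = 1.085 kN


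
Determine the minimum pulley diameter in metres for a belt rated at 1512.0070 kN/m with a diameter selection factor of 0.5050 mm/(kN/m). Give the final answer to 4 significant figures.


D = 1512.0070 * 0.5050 / 1000
D = 0.7636 m


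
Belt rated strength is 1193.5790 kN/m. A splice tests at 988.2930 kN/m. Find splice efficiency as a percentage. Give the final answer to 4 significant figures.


Eff = 988.2930 / 1193.5790 * 100
Eff = 82.80 %


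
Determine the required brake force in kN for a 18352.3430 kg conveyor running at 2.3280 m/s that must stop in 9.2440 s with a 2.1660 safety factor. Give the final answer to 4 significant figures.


F = 18352.3430 * 2.3280 / 9.2440 * 2.1660 / 1000
F = 10.01 kN


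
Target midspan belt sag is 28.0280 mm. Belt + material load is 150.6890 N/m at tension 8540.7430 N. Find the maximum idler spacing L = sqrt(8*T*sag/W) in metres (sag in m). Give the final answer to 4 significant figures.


sag = 28.0280/1000 = 0.028028 m
L = sqrt(8 * 8540.7430 * 0.028028 / 150.6890)
L = 3.565 m


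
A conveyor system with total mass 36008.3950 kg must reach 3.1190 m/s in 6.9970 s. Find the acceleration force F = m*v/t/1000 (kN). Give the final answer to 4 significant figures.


F = 36008.3950 * 3.1190 / 6.9970 / 1000
F = 16.05 kN


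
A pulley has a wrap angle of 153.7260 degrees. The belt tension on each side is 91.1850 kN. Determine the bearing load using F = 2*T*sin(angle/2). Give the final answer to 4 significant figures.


F = 2 * 91.1850 * sin(153.7260/2 deg)
F = 177.6 kN


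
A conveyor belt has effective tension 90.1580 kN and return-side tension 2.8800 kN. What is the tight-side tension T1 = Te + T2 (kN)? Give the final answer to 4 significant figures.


T1 = Te + T2 = 90.1580 + 2.8800
T1 = 93.04 kN


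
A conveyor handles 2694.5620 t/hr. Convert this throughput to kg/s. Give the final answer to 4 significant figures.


m_dot = 2694.5620 * 1000 / 3600
m_dot = 748.5 kg/s


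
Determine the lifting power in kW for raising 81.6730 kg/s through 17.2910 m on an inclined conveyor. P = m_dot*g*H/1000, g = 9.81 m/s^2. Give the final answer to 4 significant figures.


P = 81.6730 * 9.81 * 17.2910 / 1000
P = 13.85 kW


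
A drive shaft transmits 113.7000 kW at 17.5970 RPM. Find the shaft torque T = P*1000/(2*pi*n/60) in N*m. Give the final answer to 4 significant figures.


omega = 2*pi*17.5970/60 = 1.84275 rad/s
T = 113.7000*1000 / 1.84275
T = 61700 N*m


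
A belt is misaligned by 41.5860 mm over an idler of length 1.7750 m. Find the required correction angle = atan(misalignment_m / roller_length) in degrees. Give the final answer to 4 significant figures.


misalign_m = 41.5860 / 1000 = 0.041586 m
angle = atan(0.041586 / 1.7750)
angle = 1.342 deg


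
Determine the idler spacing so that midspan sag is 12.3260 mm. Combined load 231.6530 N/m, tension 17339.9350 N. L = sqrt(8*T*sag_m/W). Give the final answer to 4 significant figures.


sag = 12.3260/1000 = 0.012326 m
L = sqrt(8 * 17339.9350 * 0.012326 / 231.6530)
L = 2.717 m


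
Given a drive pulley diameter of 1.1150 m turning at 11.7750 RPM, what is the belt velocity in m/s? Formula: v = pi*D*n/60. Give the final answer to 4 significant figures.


v = pi * 1.1150 * 11.7750 / 60
v = 0.6874 m/s


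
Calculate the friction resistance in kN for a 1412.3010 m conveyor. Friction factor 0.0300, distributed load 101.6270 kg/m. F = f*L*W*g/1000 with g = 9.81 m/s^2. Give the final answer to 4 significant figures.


F = 0.0300 * 1412.3010 * 101.6270 * 9.81 / 1000
F = 42.24 kN
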